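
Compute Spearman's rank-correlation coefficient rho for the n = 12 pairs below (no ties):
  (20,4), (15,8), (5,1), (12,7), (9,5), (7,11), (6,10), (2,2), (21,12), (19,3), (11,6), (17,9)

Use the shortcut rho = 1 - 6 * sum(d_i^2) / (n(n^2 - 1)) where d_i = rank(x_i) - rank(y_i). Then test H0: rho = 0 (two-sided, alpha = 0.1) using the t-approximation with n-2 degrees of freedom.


Step 1: Rank x and y separately (midranks; no ties here).
rank(x): 20->11, 15->8, 5->2, 12->7, 9->5, 7->4, 6->3, 2->1, 21->12, 19->10, 11->6, 17->9
rank(y): 4->4, 8->8, 1->1, 7->7, 5->5, 11->11, 10->10, 2->2, 12->12, 3->3, 6->6, 9->9
Step 2: d_i = R_x(i) - R_y(i); compute d_i^2.
  (11-4)^2=49, (8-8)^2=0, (2-1)^2=1, (7-7)^2=0, (5-5)^2=0, (4-11)^2=49, (3-10)^2=49, (1-2)^2=1, (12-12)^2=0, (10-3)^2=49, (6-6)^2=0, (9-9)^2=0
sum(d^2) = 198.
Step 3: rho = 1 - 6*198 / (12*(12^2 - 1)) = 1 - 1188/1716 = 0.307692.
Step 4: Under H0, t = rho * sqrt((n-2)/(1-rho^2)) = 1.0226 ~ t(10).
Step 5: Two-sided p-value from the t-distribution with 10 df = 0.330589.
Step 6: alpha = 0.1. fail to reject H0.

rho = 0.3077, p = 0.330589, fail to reject H0 at alpha = 0.1.


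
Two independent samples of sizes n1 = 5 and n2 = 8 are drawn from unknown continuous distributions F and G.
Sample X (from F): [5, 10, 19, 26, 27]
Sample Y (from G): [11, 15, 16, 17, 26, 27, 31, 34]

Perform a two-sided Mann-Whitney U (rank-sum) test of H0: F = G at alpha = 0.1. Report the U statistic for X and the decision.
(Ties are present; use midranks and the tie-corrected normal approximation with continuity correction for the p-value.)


Step 1: Combine and sort all 13 observations; assign midranks.
sorted (value, group): (5,X), (10,X), (11,Y), (15,Y), (16,Y), (17,Y), (19,X), (26,X), (26,Y), (27,X), (27,Y), (31,Y), (34,Y)
ranks: 5->1, 10->2, 11->3, 15->4, 16->5, 17->6, 19->7, 26->8.5, 26->8.5, 27->10.5, 27->10.5, 31->12, 34->13
Step 2: Rank sum for X: R1 = 1 + 2 + 7 + 8.5 + 10.5 = 29.
Step 3: U_X = R1 - n1(n1+1)/2 = 29 - 5*6/2 = 29 - 15 = 14.
       U_Y = n1*n2 - U_X = 40 - 14 = 26.
Step 4: Ties are present, so use the tie-corrected normal approximation (with continuity correction) for the p-value.
Step 5: p-value = 0.419471; compare to alpha = 0.1. fail to reject H0.

U_X = 14, p = 0.419471, fail to reject H0 at alpha = 0.1.


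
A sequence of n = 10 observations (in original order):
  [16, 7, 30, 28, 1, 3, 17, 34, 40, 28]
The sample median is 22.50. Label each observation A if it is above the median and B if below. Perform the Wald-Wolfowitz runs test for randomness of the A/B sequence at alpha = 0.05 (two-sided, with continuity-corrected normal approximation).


Step 1: Compute median = 22.50; label A = above, B = below.
Labels in order: BBAABBBAAA  (n_A = 5, n_B = 5)
Step 2: Count runs R = 4.
Step 3: Under H0 (random ordering), E[R] = 2*n_A*n_B/(n_A+n_B) + 1 = 2*5*5/10 + 1 = 6.0000.
        Var[R] = 2*n_A*n_B*(2*n_A*n_B - n_A - n_B) / ((n_A+n_B)^2 * (n_A+n_B-1)) = 2000/900 = 2.2222.
        SD[R] = 1.4907.
Step 4: Continuity-corrected z = (R + 0.5 - E[R]) / SD[R] = (4 + 0.5 - 6.0000) / 1.4907 = -1.0062.
Step 5: Two-sided p-value via normal approximation = 2*(1 - Phi(|z|)) = 0.314305.
Step 6: alpha = 0.05. fail to reject H0.

R = 4, z = -1.0062, p = 0.314305, fail to reject H0.


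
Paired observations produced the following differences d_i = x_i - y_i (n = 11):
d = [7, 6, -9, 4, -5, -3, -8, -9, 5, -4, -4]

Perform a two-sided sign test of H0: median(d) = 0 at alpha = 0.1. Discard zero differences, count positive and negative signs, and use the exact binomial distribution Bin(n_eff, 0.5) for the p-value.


Step 1: Discard zero differences. Original n = 11; n_eff = number of nonzero differences = 11.
Nonzero differences (with sign): +7, +6, -9, +4, -5, -3, -8, -9, +5, -4, -4
Step 2: Count signs: positive = 4, negative = 7.
Step 3: Under H0: P(positive) = 0.5, so the number of positives S ~ Bin(11, 0.5).
Step 4: Two-sided exact p-value = sum of Bin(11,0.5) probabilities at or below the observed probability = 0.548828.
Step 5: alpha = 0.1. fail to reject H0.

n_eff = 11, pos = 4, neg = 7, p = 0.548828, fail to reject H0.


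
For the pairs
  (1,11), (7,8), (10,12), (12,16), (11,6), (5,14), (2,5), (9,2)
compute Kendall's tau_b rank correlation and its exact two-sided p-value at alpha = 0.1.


Step 1: Enumerate the 28 unordered pairs (i,j) with i<j and classify each by sign(x_j-x_i) * sign(y_j-y_i).
  (1,2):dx=+6,dy=-3->D; (1,3):dx=+9,dy=+1->C; (1,4):dx=+11,dy=+5->C; (1,5):dx=+10,dy=-5->D
  (1,6):dx=+4,dy=+3->C; (1,7):dx=+1,dy=-6->D; (1,8):dx=+8,dy=-9->D; (2,3):dx=+3,dy=+4->C
  (2,4):dx=+5,dy=+8->C; (2,5):dx=+4,dy=-2->D; (2,6):dx=-2,dy=+6->D; (2,7):dx=-5,dy=-3->C
  (2,8):dx=+2,dy=-6->D; (3,4):dx=+2,dy=+4->C; (3,5):dx=+1,dy=-6->D; (3,6):dx=-5,dy=+2->D
  (3,7):dx=-8,dy=-7->C; (3,8):dx=-1,dy=-10->C; (4,5):dx=-1,dy=-10->C; (4,6):dx=-7,dy=-2->C
  (4,7):dx=-10,dy=-11->C; (4,8):dx=-3,dy=-14->C; (5,6):dx=-6,dy=+8->D; (5,7):dx=-9,dy=-1->C
  (5,8):dx=-2,dy=-4->C; (6,7):dx=-3,dy=-9->C; (6,8):dx=+4,dy=-12->D; (7,8):dx=+7,dy=-3->D
Step 2: C = 16, D = 12, total pairs = 28.
Step 3: tau = (C - D)/(n(n-1)/2) = (16 - 12)/28 = 0.142857.
Step 4: Exact two-sided p-value (enumerate n! = 40320 permutations of y under H0): p = 0.719544.
Step 5: alpha = 0.1. fail to reject H0.

tau_b = 0.1429 (C=16, D=12), p = 0.719544, fail to reject H0.


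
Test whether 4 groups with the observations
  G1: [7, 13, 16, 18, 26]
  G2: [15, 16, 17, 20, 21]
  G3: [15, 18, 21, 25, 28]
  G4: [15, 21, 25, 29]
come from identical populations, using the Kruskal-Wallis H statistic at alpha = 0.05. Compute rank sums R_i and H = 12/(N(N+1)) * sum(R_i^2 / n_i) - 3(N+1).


Step 1: Combine all N = 19 observations and assign midranks.
sorted (value, group, rank): (7,G1,1), (13,G1,2), (15,G2,4), (15,G3,4), (15,G4,4), (16,G1,6.5), (16,G2,6.5), (17,G2,8), (18,G1,9.5), (18,G3,9.5), (20,G2,11), (21,G2,13), (21,G3,13), (21,G4,13), (25,G3,15.5), (25,G4,15.5), (26,G1,17), (28,G3,18), (29,G4,19)
Step 2: Sum ranks within each group.
R_1 = 36 (n_1 = 5)
R_2 = 42.5 (n_2 = 5)
R_3 = 60 (n_3 = 5)
R_4 = 51.5 (n_4 = 4)
Step 3: H = 12/(N(N+1)) * sum(R_i^2/n_i) - 3(N+1)
     = 12/(19*20) * (36^2/5 + 42.5^2/5 + 60^2/5 + 51.5^2/4) - 3*20
     = 0.031579 * 2003.51 - 60
     = 3.268816.
Step 4: Ties present; correction factor C = 1 - 66/(19^3 - 19) = 0.990351. Corrected H = 3.268816 / 0.990351 = 3.300664.
Step 5: Under H0, H ~ chi^2(3); p-value = 0.347550.
Step 6: alpha = 0.05. fail to reject H0.

H = 3.3007, df = 3, p = 0.347550, fail to reject H0.


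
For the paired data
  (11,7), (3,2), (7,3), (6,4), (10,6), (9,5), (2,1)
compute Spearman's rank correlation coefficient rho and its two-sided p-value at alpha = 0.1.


Step 1: Rank x and y separately (midranks; no ties here).
rank(x): 11->7, 3->2, 7->4, 6->3, 10->6, 9->5, 2->1
rank(y): 7->7, 2->2, 3->3, 4->4, 6->6, 5->5, 1->1
Step 2: d_i = R_x(i) - R_y(i); compute d_i^2.
  (7-7)^2=0, (2-2)^2=0, (4-3)^2=1, (3-4)^2=1, (6-6)^2=0, (5-5)^2=0, (1-1)^2=0
sum(d^2) = 2.
Step 3: rho = 1 - 6*2 / (7*(7^2 - 1)) = 1 - 12/336 = 0.964286.
Step 4: Under H0, t = rho * sqrt((n-2)/(1-rho^2)) = 8.1408 ~ t(5).
Step 5: Two-sided p-value from the t-distribution with 5 df = 0.000454.
Step 6: alpha = 0.1. reject H0.

rho = 0.9643, p = 0.000454, reject H0 at alpha = 0.1.


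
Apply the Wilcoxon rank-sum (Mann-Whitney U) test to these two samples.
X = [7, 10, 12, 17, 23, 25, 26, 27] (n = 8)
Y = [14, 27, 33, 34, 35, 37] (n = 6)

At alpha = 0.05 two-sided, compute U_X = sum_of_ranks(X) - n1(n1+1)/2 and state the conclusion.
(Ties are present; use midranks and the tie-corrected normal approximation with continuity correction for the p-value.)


Step 1: Combine and sort all 14 observations; assign midranks.
sorted (value, group): (7,X), (10,X), (12,X), (14,Y), (17,X), (23,X), (25,X), (26,X), (27,X), (27,Y), (33,Y), (34,Y), (35,Y), (37,Y)
ranks: 7->1, 10->2, 12->3, 14->4, 17->5, 23->6, 25->7, 26->8, 27->9.5, 27->9.5, 33->11, 34->12, 35->13, 37->14
Step 2: Rank sum for X: R1 = 1 + 2 + 3 + 5 + 6 + 7 + 8 + 9.5 = 41.5.
Step 3: U_X = R1 - n1(n1+1)/2 = 41.5 - 8*9/2 = 41.5 - 36 = 5.5.
       U_Y = n1*n2 - U_X = 48 - 5.5 = 42.5.
Step 4: Ties are present, so use the tie-corrected normal approximation (with continuity correction) for the p-value.
Step 5: p-value = 0.020000; compare to alpha = 0.05. reject H0.

U_X = 5.5, p = 0.020000, reject H0 at alpha = 0.05.


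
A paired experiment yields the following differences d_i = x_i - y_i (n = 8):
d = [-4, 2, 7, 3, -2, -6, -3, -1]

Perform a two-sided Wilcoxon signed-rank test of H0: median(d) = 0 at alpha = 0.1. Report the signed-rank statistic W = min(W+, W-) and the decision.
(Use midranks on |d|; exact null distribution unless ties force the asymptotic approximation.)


Step 1: Drop any zero differences (none here) and take |d_i|.
|d| = [4, 2, 7, 3, 2, 6, 3, 1]
Step 2: Midrank |d_i| (ties get averaged ranks).
ranks: |4|->6, |2|->2.5, |7|->8, |3|->4.5, |2|->2.5, |6|->7, |3|->4.5, |1|->1
Step 3: Attach original signs; sum ranks with positive sign and with negative sign.
W+ = 2.5 + 8 + 4.5 = 15
W- = 6 + 2.5 + 7 + 4.5 + 1 = 21
(Check: W+ + W- = 36 should equal n(n+1)/2 = 36.)
Step 4: Test statistic W = min(W+, W-) = 15.
Step 5: Ties in |d|, so use the tie-corrected normal approximation.
        E[W] = n(n+1)/4 = 8*9/4 = 18.
        Tie groups: |d|=2 (t=2), |d|=3 (t=2); sum(t^3 - t) = 12.
        Var[W] = n(n+1)(2n+1)/24 - sum(t^3-t)/48 = 1224/24 - 12/48 = 50.75.
        z = (W - E[W]) / sqrt(Var[W]) = (15 - 18) / 7.1239 = -0.4211.
        Two-sided p = 2*Phi(z) = 0.673669.
Step 6: alpha = 0.1. fail to reject H0.

W+ = 15, W- = 21, W = min = 15, p = 0.673669, fail to reject H0.


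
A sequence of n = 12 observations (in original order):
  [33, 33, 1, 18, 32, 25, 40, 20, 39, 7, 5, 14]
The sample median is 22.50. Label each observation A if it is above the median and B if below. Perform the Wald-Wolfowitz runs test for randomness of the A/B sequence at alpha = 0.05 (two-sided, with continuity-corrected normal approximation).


Step 1: Compute median = 22.50; label A = above, B = below.
Labels in order: AABBAAABABBB  (n_A = 6, n_B = 6)
Step 2: Count runs R = 6.
Step 3: Under H0 (random ordering), E[R] = 2*n_A*n_B/(n_A+n_B) + 1 = 2*6*6/12 + 1 = 7.0000.
        Var[R] = 2*n_A*n_B*(2*n_A*n_B - n_A - n_B) / ((n_A+n_B)^2 * (n_A+n_B-1)) = 4320/1584 = 2.7273.
        SD[R] = 1.6514.
Step 4: Continuity-corrected z = (R + 0.5 - E[R]) / SD[R] = (6 + 0.5 - 7.0000) / 1.6514 = -0.3028.
Step 5: Two-sided p-value via normal approximation = 2*(1 - Phi(|z|)) = 0.762069.
Step 6: alpha = 0.05. fail to reject H0.

R = 6, z = -0.3028, p = 0.762069, fail to reject H0.


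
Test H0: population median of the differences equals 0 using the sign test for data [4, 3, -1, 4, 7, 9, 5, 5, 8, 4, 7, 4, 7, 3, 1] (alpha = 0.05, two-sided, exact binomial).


Step 1: Discard zero differences. Original n = 15; n_eff = number of nonzero differences = 15.
Nonzero differences (with sign): +4, +3, -1, +4, +7, +9, +5, +5, +8, +4, +7, +4, +7, +3, +1
Step 2: Count signs: positive = 14, negative = 1.
Step 3: Under H0: P(positive) = 0.5, so the number of positives S ~ Bin(15, 0.5).
Step 4: Two-sided exact p-value = sum of Bin(15,0.5) probabilities at or below the observed probability = 0.000977.
Step 5: alpha = 0.05. reject H0.

n_eff = 15, pos = 14, neg = 1, p = 0.000977, reject H0.


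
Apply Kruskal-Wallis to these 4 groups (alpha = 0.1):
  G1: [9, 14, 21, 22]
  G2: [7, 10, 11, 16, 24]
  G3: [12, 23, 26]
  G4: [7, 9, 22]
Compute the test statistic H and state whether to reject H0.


Step 1: Combine all N = 15 observations and assign midranks.
sorted (value, group, rank): (7,G2,1.5), (7,G4,1.5), (9,G1,3.5), (9,G4,3.5), (10,G2,5), (11,G2,6), (12,G3,7), (14,G1,8), (16,G2,9), (21,G1,10), (22,G1,11.5), (22,G4,11.5), (23,G3,13), (24,G2,14), (26,G3,15)
Step 2: Sum ranks within each group.
R_1 = 33 (n_1 = 4)
R_2 = 35.5 (n_2 = 5)
R_3 = 35 (n_3 = 3)
R_4 = 16.5 (n_4 = 3)
Step 3: H = 12/(N(N+1)) * sum(R_i^2/n_i) - 3(N+1)
     = 12/(15*16) * (33^2/4 + 35.5^2/5 + 35^2/3 + 16.5^2/3) - 3*16
     = 0.050000 * 1023.38 - 48
     = 3.169167.
Step 4: Ties present; correction factor C = 1 - 18/(15^3 - 15) = 0.994643. Corrected H = 3.169167 / 0.994643 = 3.186236.
Step 5: Under H0, H ~ chi^2(3); p-value = 0.363793.
Step 6: alpha = 0.1. fail to reject H0.

H = 3.1862, df = 3, p = 0.363793, fail to reject H0.


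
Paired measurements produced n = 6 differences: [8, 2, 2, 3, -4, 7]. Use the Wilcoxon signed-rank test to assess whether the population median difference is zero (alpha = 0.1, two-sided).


Step 1: Drop any zero differences (none here) and take |d_i|.
|d| = [8, 2, 2, 3, 4, 7]
Step 2: Midrank |d_i| (ties get averaged ranks).
ranks: |8|->6, |2|->1.5, |2|->1.5, |3|->3, |4|->4, |7|->5
Step 3: Attach original signs; sum ranks with positive sign and with negative sign.
W+ = 6 + 1.5 + 1.5 + 3 + 5 = 17
W- = 4 = 4
(Check: W+ + W- = 21 should equal n(n+1)/2 = 21.)
Step 4: Test statistic W = min(W+, W-) = 4.
Step 5: Ties in |d|, so use the tie-corrected normal approximation.
        E[W] = n(n+1)/4 = 6*7/4 = 10.5.
        Tie groups: |d|=2 (t=2); sum(t^3 - t) = 6.
        Var[W] = n(n+1)(2n+1)/24 - sum(t^3-t)/48 = 546/24 - 6/48 = 22.625.
        z = (W - E[W]) / sqrt(Var[W]) = (4 - 10.5) / 4.7566 = -1.3665.
        Two-sided p = 2*Phi(z) = 0.171773.
Step 6: alpha = 0.1. fail to reject H0.

W+ = 17, W- = 4, W = min = 4, p = 0.171773, fail to reject H0.


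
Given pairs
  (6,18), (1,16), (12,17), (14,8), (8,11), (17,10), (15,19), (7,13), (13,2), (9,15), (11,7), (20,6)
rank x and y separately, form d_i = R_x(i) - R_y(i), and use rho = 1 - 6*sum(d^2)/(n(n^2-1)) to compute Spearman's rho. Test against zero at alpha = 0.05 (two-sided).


Step 1: Rank x and y separately (midranks; no ties here).
rank(x): 6->2, 1->1, 12->7, 14->9, 8->4, 17->11, 15->10, 7->3, 13->8, 9->5, 11->6, 20->12
rank(y): 18->11, 16->9, 17->10, 8->4, 11->6, 10->5, 19->12, 13->7, 2->1, 15->8, 7->3, 6->2
Step 2: d_i = R_x(i) - R_y(i); compute d_i^2.
  (2-11)^2=81, (1-9)^2=64, (7-10)^2=9, (9-4)^2=25, (4-6)^2=4, (11-5)^2=36, (10-12)^2=4, (3-7)^2=16, (8-1)^2=49, (5-8)^2=9, (6-3)^2=9, (12-2)^2=100
sum(d^2) = 406.
Step 3: rho = 1 - 6*406 / (12*(12^2 - 1)) = 1 - 2436/1716 = -0.419580.
Step 4: Under H0, t = rho * sqrt((n-2)/(1-rho^2)) = -1.4617 ~ t(10).
Step 5: Two-sided p-value from the t-distribution with 10 df = 0.174519.
Step 6: alpha = 0.05. fail to reject H0.

rho = -0.4196, p = 0.174519, fail to reject H0 at alpha = 0.05.


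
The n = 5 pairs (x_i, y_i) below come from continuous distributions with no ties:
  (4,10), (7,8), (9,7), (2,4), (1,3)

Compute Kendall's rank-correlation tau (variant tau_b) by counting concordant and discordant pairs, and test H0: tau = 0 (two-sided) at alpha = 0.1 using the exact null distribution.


Step 1: Enumerate the 10 unordered pairs (i,j) with i<j and classify each by sign(x_j-x_i) * sign(y_j-y_i).
  (1,2):dx=+3,dy=-2->D; (1,3):dx=+5,dy=-3->D; (1,4):dx=-2,dy=-6->C; (1,5):dx=-3,dy=-7->C
  (2,3):dx=+2,dy=-1->D; (2,4):dx=-5,dy=-4->C; (2,5):dx=-6,dy=-5->C; (3,4):dx=-7,dy=-3->C
  (3,5):dx=-8,dy=-4->C; (4,5):dx=-1,dy=-1->C
Step 2: C = 7, D = 3, total pairs = 10.
Step 3: tau = (C - D)/(n(n-1)/2) = (7 - 3)/10 = 0.400000.
Step 4: Exact two-sided p-value (enumerate n! = 120 permutations of y under H0): p = 0.483333.
Step 5: alpha = 0.1. fail to reject H0.

tau_b = 0.4000 (C=7, D=3), p = 0.483333, fail to reject H0.


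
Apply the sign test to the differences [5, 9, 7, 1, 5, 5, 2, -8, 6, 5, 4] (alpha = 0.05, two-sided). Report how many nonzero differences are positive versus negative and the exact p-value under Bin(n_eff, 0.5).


Step 1: Discard zero differences. Original n = 11; n_eff = number of nonzero differences = 11.
Nonzero differences (with sign): +5, +9, +7, +1, +5, +5, +2, -8, +6, +5, +4
Step 2: Count signs: positive = 10, negative = 1.
Step 3: Under H0: P(positive) = 0.5, so the number of positives S ~ Bin(11, 0.5).
Step 4: Two-sided exact p-value = sum of Bin(11,0.5) probabilities at or below the observed probability = 0.011719.
Step 5: alpha = 0.05. reject H0.

n_eff = 11, pos = 10, neg = 1, p = 0.011719, reject H0.


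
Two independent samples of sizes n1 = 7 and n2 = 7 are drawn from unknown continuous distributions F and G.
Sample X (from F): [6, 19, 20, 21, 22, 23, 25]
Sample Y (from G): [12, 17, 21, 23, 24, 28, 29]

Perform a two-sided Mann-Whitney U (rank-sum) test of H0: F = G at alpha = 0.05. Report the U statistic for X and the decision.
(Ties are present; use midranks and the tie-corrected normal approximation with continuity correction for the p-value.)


Step 1: Combine and sort all 14 observations; assign midranks.
sorted (value, group): (6,X), (12,Y), (17,Y), (19,X), (20,X), (21,X), (21,Y), (22,X), (23,X), (23,Y), (24,Y), (25,X), (28,Y), (29,Y)
ranks: 6->1, 12->2, 17->3, 19->4, 20->5, 21->6.5, 21->6.5, 22->8, 23->9.5, 23->9.5, 24->11, 25->12, 28->13, 29->14
Step 2: Rank sum for X: R1 = 1 + 4 + 5 + 6.5 + 8 + 9.5 + 12 = 46.
Step 3: U_X = R1 - n1(n1+1)/2 = 46 - 7*8/2 = 46 - 28 = 18.
       U_Y = n1*n2 - U_X = 49 - 18 = 31.
Step 4: Ties are present, so use the tie-corrected normal approximation (with continuity correction) for the p-value.
Step 5: p-value = 0.442284; compare to alpha = 0.05. fail to reject H0.

U_X = 18, p = 0.442284, fail to reject H0 at alpha = 0.05.


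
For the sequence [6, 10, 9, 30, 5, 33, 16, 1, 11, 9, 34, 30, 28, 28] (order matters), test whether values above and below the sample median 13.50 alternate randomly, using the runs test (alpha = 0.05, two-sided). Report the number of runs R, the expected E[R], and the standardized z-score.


Step 1: Compute median = 13.50; label A = above, B = below.
Labels in order: BBBABAABBBAAAA  (n_A = 7, n_B = 7)
Step 2: Count runs R = 6.
Step 3: Under H0 (random ordering), E[R] = 2*n_A*n_B/(n_A+n_B) + 1 = 2*7*7/14 + 1 = 8.0000.
        Var[R] = 2*n_A*n_B*(2*n_A*n_B - n_A - n_B) / ((n_A+n_B)^2 * (n_A+n_B-1)) = 8232/2548 = 3.2308.
        SD[R] = 1.7974.
Step 4: Continuity-corrected z = (R + 0.5 - E[R]) / SD[R] = (6 + 0.5 - 8.0000) / 1.7974 = -0.8345.
Step 5: Two-sided p-value via normal approximation = 2*(1 - Phi(|z|)) = 0.403986.
Step 6: alpha = 0.05. fail to reject H0.

R = 6, z = -0.8345, p = 0.403986, fail to reject H0.


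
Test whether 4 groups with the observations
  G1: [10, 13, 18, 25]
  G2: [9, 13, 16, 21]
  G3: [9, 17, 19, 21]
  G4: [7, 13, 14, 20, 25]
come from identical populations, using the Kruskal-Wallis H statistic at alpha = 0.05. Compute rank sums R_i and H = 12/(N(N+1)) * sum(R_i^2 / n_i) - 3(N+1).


Step 1: Combine all N = 17 observations and assign midranks.
sorted (value, group, rank): (7,G4,1), (9,G2,2.5), (9,G3,2.5), (10,G1,4), (13,G1,6), (13,G2,6), (13,G4,6), (14,G4,8), (16,G2,9), (17,G3,10), (18,G1,11), (19,G3,12), (20,G4,13), (21,G2,14.5), (21,G3,14.5), (25,G1,16.5), (25,G4,16.5)
Step 2: Sum ranks within each group.
R_1 = 37.5 (n_1 = 4)
R_2 = 32 (n_2 = 4)
R_3 = 39 (n_3 = 4)
R_4 = 44.5 (n_4 = 5)
Step 3: H = 12/(N(N+1)) * sum(R_i^2/n_i) - 3(N+1)
     = 12/(17*18) * (37.5^2/4 + 32^2/4 + 39^2/4 + 44.5^2/5) - 3*18
     = 0.039216 * 1383.86 - 54
     = 0.269118.
Step 4: Ties present; correction factor C = 1 - 42/(17^3 - 17) = 0.991422. Corrected H = 0.269118 / 0.991422 = 0.271446.
Step 5: Under H0, H ~ chi^2(3); p-value = 0.965306.
Step 6: alpha = 0.05. fail to reject H0.

H = 0.2714, df = 3, p = 0.965306, fail to reject H0.


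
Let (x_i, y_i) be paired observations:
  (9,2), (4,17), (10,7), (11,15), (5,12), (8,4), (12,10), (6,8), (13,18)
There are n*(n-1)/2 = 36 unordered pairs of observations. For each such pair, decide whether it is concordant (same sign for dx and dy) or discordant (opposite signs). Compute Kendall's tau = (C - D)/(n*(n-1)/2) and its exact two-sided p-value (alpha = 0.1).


Step 1: Enumerate the 36 unordered pairs (i,j) with i<j and classify each by sign(x_j-x_i) * sign(y_j-y_i).
  (1,2):dx=-5,dy=+15->D; (1,3):dx=+1,dy=+5->C; (1,4):dx=+2,dy=+13->C; (1,5):dx=-4,dy=+10->D
  (1,6):dx=-1,dy=+2->D; (1,7):dx=+3,dy=+8->C; (1,8):dx=-3,dy=+6->D; (1,9):dx=+4,dy=+16->C
  (2,3):dx=+6,dy=-10->D; (2,4):dx=+7,dy=-2->D; (2,5):dx=+1,dy=-5->D; (2,6):dx=+4,dy=-13->D
  (2,7):dx=+8,dy=-7->D; (2,8):dx=+2,dy=-9->D; (2,9):dx=+9,dy=+1->C; (3,4):dx=+1,dy=+8->C
  (3,5):dx=-5,dy=+5->D; (3,6):dx=-2,dy=-3->C; (3,7):dx=+2,dy=+3->C; (3,8):dx=-4,dy=+1->D
  (3,9):dx=+3,dy=+11->C; (4,5):dx=-6,dy=-3->C; (4,6):dx=-3,dy=-11->C; (4,7):dx=+1,dy=-5->D
  (4,8):dx=-5,dy=-7->C; (4,9):dx=+2,dy=+3->C; (5,6):dx=+3,dy=-8->D; (5,7):dx=+7,dy=-2->D
  (5,8):dx=+1,dy=-4->D; (5,9):dx=+8,dy=+6->C; (6,7):dx=+4,dy=+6->C; (6,8):dx=-2,dy=+4->D
  (6,9):dx=+5,dy=+14->C; (7,8):dx=-6,dy=-2->C; (7,9):dx=+1,dy=+8->C; (8,9):dx=+7,dy=+10->C
Step 2: C = 19, D = 17, total pairs = 36.
Step 3: tau = (C - D)/(n(n-1)/2) = (19 - 17)/36 = 0.055556.
Step 4: Exact two-sided p-value (enumerate n! = 362880 permutations of y under H0): p = 0.919455.
Step 5: alpha = 0.1. fail to reject H0.

tau_b = 0.0556 (C=19, D=17), p = 0.919455, fail to reject H0.


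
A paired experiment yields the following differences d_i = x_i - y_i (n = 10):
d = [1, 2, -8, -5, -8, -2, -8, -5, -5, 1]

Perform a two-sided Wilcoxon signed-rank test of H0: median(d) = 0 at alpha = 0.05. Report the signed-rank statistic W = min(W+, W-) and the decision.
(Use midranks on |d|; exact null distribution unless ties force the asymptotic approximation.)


Step 1: Drop any zero differences (none here) and take |d_i|.
|d| = [1, 2, 8, 5, 8, 2, 8, 5, 5, 1]
Step 2: Midrank |d_i| (ties get averaged ranks).
ranks: |1|->1.5, |2|->3.5, |8|->9, |5|->6, |8|->9, |2|->3.5, |8|->9, |5|->6, |5|->6, |1|->1.5
Step 3: Attach original signs; sum ranks with positive sign and with negative sign.
W+ = 1.5 + 3.5 + 1.5 = 6.5
W- = 9 + 6 + 9 + 3.5 + 9 + 6 + 6 = 48.5
(Check: W+ + W- = 55 should equal n(n+1)/2 = 55.)
Step 4: Test statistic W = min(W+, W-) = 6.5.
Step 5: Ties in |d|, so use the tie-corrected normal approximation.
        E[W] = n(n+1)/4 = 10*11/4 = 27.5.
        Tie groups: |d|=1 (t=2), |d|=2 (t=2), |d|=5 (t=3), |d|=8 (t=3); sum(t^3 - t) = 60.
        Var[W] = n(n+1)(2n+1)/24 - sum(t^3-t)/48 = 2310/24 - 60/48 = 95.
        z = (W - E[W]) / sqrt(Var[W]) = (6.5 - 27.5) / 9.7468 = -2.1546.
        Two-sided p = 2*Phi(z) = 0.031197.
Step 6: alpha = 0.05. reject H0.

W+ = 6.5, W- = 48.5, W = min = 6.5, p = 0.031197, reject H0.


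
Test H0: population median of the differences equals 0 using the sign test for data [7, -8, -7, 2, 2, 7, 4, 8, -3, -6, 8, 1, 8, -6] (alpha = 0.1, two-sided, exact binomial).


Step 1: Discard zero differences. Original n = 14; n_eff = number of nonzero differences = 14.
Nonzero differences (with sign): +7, -8, -7, +2, +2, +7, +4, +8, -3, -6, +8, +1, +8, -6
Step 2: Count signs: positive = 9, negative = 5.
Step 3: Under H0: P(positive) = 0.5, so the number of positives S ~ Bin(14, 0.5).
Step 4: Two-sided exact p-value = sum of Bin(14,0.5) probabilities at or below the observed probability = 0.423950.
Step 5: alpha = 0.1. fail to reject H0.

n_eff = 14, pos = 9, neg = 5, p = 0.423950, fail to reject H0.


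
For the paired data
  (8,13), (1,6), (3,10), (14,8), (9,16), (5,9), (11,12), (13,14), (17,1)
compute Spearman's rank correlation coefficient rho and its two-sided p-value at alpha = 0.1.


Step 1: Rank x and y separately (midranks; no ties here).
rank(x): 8->4, 1->1, 3->2, 14->8, 9->5, 5->3, 11->6, 13->7, 17->9
rank(y): 13->7, 6->2, 10->5, 8->3, 16->9, 9->4, 12->6, 14->8, 1->1
Step 2: d_i = R_x(i) - R_y(i); compute d_i^2.
  (4-7)^2=9, (1-2)^2=1, (2-5)^2=9, (8-3)^2=25, (5-9)^2=16, (3-4)^2=1, (6-6)^2=0, (7-8)^2=1, (9-1)^2=64
sum(d^2) = 126.
Step 3: rho = 1 - 6*126 / (9*(9^2 - 1)) = 1 - 756/720 = -0.050000.
Step 4: Under H0, t = rho * sqrt((n-2)/(1-rho^2)) = -0.1325 ~ t(7).
Step 5: Two-sided p-value from the t-distribution with 7 df = 0.898353.
Step 6: alpha = 0.1. fail to reject H0.

rho = -0.0500, p = 0.898353, fail to reject H0 at alpha = 0.1.


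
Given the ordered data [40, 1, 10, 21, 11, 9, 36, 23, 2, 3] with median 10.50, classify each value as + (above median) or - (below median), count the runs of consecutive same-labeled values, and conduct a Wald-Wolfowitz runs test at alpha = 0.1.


Step 1: Compute median = 10.50; label A = above, B = below.
Labels in order: ABBAABAABB  (n_A = 5, n_B = 5)
Step 2: Count runs R = 6.
Step 3: Under H0 (random ordering), E[R] = 2*n_A*n_B/(n_A+n_B) + 1 = 2*5*5/10 + 1 = 6.0000.
        Var[R] = 2*n_A*n_B*(2*n_A*n_B - n_A - n_B) / ((n_A+n_B)^2 * (n_A+n_B-1)) = 2000/900 = 2.2222.
        SD[R] = 1.4907.
Step 4: R = E[R], so z = 0 with no continuity correction.
Step 5: Two-sided p-value via normal approximation = 2*(1 - Phi(|z|)) = 1.000000.
Step 6: alpha = 0.1. fail to reject H0.

R = 6, z = 0.0000, p = 1.000000, fail to reject H0.


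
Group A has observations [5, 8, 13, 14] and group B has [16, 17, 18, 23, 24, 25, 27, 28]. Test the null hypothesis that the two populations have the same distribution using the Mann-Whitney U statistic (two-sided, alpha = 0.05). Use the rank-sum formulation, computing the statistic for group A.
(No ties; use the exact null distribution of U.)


Step 1: Combine and sort all 12 observations; assign midranks.
sorted (value, group): (5,X), (8,X), (13,X), (14,X), (16,Y), (17,Y), (18,Y), (23,Y), (24,Y), (25,Y), (27,Y), (28,Y)
ranks: 5->1, 8->2, 13->3, 14->4, 16->5, 17->6, 18->7, 23->8, 24->9, 25->10, 27->11, 28->12
Step 2: Rank sum for X: R1 = 1 + 2 + 3 + 4 = 10.
Step 3: U_X = R1 - n1(n1+1)/2 = 10 - 4*5/2 = 10 - 10 = 0.
       U_Y = n1*n2 - U_X = 32 - 0 = 32.
Step 4: No ties, so the exact null distribution of U (based on enumerating the C(12,4) = 495 equally likely rank assignments) gives the two-sided p-value.
Step 5: p-value = 0.004040; compare to alpha = 0.05. reject H0.

U_X = 0, p = 0.004040, reject H0 at alpha = 0.05.


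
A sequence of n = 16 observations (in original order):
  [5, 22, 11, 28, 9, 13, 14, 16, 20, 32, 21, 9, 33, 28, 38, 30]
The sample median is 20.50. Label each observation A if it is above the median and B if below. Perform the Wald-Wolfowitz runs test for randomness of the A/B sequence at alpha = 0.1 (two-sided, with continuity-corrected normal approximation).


Step 1: Compute median = 20.50; label A = above, B = below.
Labels in order: BABABBBBBAABAAAA  (n_A = 8, n_B = 8)
Step 2: Count runs R = 8.
Step 3: Under H0 (random ordering), E[R] = 2*n_A*n_B/(n_A+n_B) + 1 = 2*8*8/16 + 1 = 9.0000.
        Var[R] = 2*n_A*n_B*(2*n_A*n_B - n_A - n_B) / ((n_A+n_B)^2 * (n_A+n_B-1)) = 14336/3840 = 3.7333.
        SD[R] = 1.9322.
Step 4: Continuity-corrected z = (R + 0.5 - E[R]) / SD[R] = (8 + 0.5 - 9.0000) / 1.9322 = -0.2588.
Step 5: Two-sided p-value via normal approximation = 2*(1 - Phi(|z|)) = 0.795809.
Step 6: alpha = 0.1. fail to reject H0.

R = 8, z = -0.2588, p = 0.795809, fail to reject H0.


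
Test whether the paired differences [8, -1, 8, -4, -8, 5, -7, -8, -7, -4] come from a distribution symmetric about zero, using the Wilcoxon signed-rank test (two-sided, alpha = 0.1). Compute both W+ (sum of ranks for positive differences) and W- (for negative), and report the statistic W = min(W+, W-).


Step 1: Drop any zero differences (none here) and take |d_i|.
|d| = [8, 1, 8, 4, 8, 5, 7, 8, 7, 4]
Step 2: Midrank |d_i| (ties get averaged ranks).
ranks: |8|->8.5, |1|->1, |8|->8.5, |4|->2.5, |8|->8.5, |5|->4, |7|->5.5, |8|->8.5, |7|->5.5, |4|->2.5
Step 3: Attach original signs; sum ranks with positive sign and with negative sign.
W+ = 8.5 + 8.5 + 4 = 21
W- = 1 + 2.5 + 8.5 + 5.5 + 8.5 + 5.5 + 2.5 = 34
(Check: W+ + W- = 55 should equal n(n+1)/2 = 55.)
Step 4: Test statistic W = min(W+, W-) = 21.
Step 5: Ties in |d|, so use the tie-corrected normal approximation.
        E[W] = n(n+1)/4 = 10*11/4 = 27.5.
        Tie groups: |d|=4 (t=2), |d|=7 (t=2), |d|=8 (t=4); sum(t^3 - t) = 72.
        Var[W] = n(n+1)(2n+1)/24 - sum(t^3-t)/48 = 2310/24 - 72/48 = 94.75.
        z = (W - E[W]) / sqrt(Var[W]) = (21 - 27.5) / 9.7340 = -0.6678.
        Two-sided p = 2*Phi(z) = 0.504284.
Step 6: alpha = 0.1. fail to reject H0.

W+ = 21, W- = 34, W = min = 21, p = 0.504284, fail to reject H0.


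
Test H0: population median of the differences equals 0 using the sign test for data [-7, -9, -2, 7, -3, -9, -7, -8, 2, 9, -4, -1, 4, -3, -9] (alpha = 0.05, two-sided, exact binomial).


Step 1: Discard zero differences. Original n = 15; n_eff = number of nonzero differences = 15.
Nonzero differences (with sign): -7, -9, -2, +7, -3, -9, -7, -8, +2, +9, -4, -1, +4, -3, -9
Step 2: Count signs: positive = 4, negative = 11.
Step 3: Under H0: P(positive) = 0.5, so the number of positives S ~ Bin(15, 0.5).
Step 4: Two-sided exact p-value = sum of Bin(15,0.5) probabilities at or below the observed probability = 0.118469.
Step 5: alpha = 0.05. fail to reject H0.

n_eff = 15, pos = 4, neg = 11, p = 0.118469, fail to reject H0.


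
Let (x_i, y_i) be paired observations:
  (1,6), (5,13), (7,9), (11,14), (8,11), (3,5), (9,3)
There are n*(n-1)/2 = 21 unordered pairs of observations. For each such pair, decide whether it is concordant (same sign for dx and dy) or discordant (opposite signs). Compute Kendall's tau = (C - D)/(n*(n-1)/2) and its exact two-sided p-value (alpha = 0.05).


Step 1: Enumerate the 21 unordered pairs (i,j) with i<j and classify each by sign(x_j-x_i) * sign(y_j-y_i).
  (1,2):dx=+4,dy=+7->C; (1,3):dx=+6,dy=+3->C; (1,4):dx=+10,dy=+8->C; (1,5):dx=+7,dy=+5->C
  (1,6):dx=+2,dy=-1->D; (1,7):dx=+8,dy=-3->D; (2,3):dx=+2,dy=-4->D; (2,4):dx=+6,dy=+1->C
  (2,5):dx=+3,dy=-2->D; (2,6):dx=-2,dy=-8->C; (2,7):dx=+4,dy=-10->D; (3,4):dx=+4,dy=+5->C
  (3,5):dx=+1,dy=+2->C; (3,6):dx=-4,dy=-4->C; (3,7):dx=+2,dy=-6->D; (4,5):dx=-3,dy=-3->C
  (4,6):dx=-8,dy=-9->C; (4,7):dx=-2,dy=-11->C; (5,6):dx=-5,dy=-6->C; (5,7):dx=+1,dy=-8->D
  (6,7):dx=+6,dy=-2->D
Step 2: C = 13, D = 8, total pairs = 21.
Step 3: tau = (C - D)/(n(n-1)/2) = (13 - 8)/21 = 0.238095.
Step 4: Exact two-sided p-value (enumerate n! = 5040 permutations of y under H0): p = 0.561905.
Step 5: alpha = 0.05. fail to reject H0.

tau_b = 0.2381 (C=13, D=8), p = 0.561905, fail to reject H0.


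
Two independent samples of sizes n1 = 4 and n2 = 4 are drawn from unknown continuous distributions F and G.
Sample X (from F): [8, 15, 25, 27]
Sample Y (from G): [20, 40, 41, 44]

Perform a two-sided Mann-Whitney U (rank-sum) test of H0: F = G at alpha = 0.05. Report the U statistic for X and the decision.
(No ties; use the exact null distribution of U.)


Step 1: Combine and sort all 8 observations; assign midranks.
sorted (value, group): (8,X), (15,X), (20,Y), (25,X), (27,X), (40,Y), (41,Y), (44,Y)
ranks: 8->1, 15->2, 20->3, 25->4, 27->5, 40->6, 41->7, 44->8
Step 2: Rank sum for X: R1 = 1 + 2 + 4 + 5 = 12.
Step 3: U_X = R1 - n1(n1+1)/2 = 12 - 4*5/2 = 12 - 10 = 2.
       U_Y = n1*n2 - U_X = 16 - 2 = 14.
Step 4: No ties, so the exact null distribution of U (based on enumerating the C(8,4) = 70 equally likely rank assignments) gives the two-sided p-value.
Step 5: p-value = 0.114286; compare to alpha = 0.05. fail to reject H0.

U_X = 2, p = 0.114286, fail to reject H0 at alpha = 0.05.


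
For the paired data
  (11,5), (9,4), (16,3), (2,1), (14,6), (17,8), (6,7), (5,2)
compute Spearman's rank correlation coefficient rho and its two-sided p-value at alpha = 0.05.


Step 1: Rank x and y separately (midranks; no ties here).
rank(x): 11->5, 9->4, 16->7, 2->1, 14->6, 17->8, 6->3, 5->2
rank(y): 5->5, 4->4, 3->3, 1->1, 6->6, 8->8, 7->7, 2->2
Step 2: d_i = R_x(i) - R_y(i); compute d_i^2.
  (5-5)^2=0, (4-4)^2=0, (7-3)^2=16, (1-1)^2=0, (6-6)^2=0, (8-8)^2=0, (3-7)^2=16, (2-2)^2=0
sum(d^2) = 32.
Step 3: rho = 1 - 6*32 / (8*(8^2 - 1)) = 1 - 192/504 = 0.619048.
Step 4: Under H0, t = rho * sqrt((n-2)/(1-rho^2)) = 1.9308 ~ t(6).
Step 5: Two-sided p-value from the t-distribution with 6 df = 0.101733.
Step 6: alpha = 0.05. fail to reject H0.

rho = 0.6190, p = 0.101733, fail to reject H0 at alpha = 0.05.


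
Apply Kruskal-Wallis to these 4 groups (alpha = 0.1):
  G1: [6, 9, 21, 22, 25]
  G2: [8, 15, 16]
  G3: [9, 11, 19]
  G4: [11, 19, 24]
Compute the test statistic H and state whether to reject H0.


Step 1: Combine all N = 14 observations and assign midranks.
sorted (value, group, rank): (6,G1,1), (8,G2,2), (9,G1,3.5), (9,G3,3.5), (11,G3,5.5), (11,G4,5.5), (15,G2,7), (16,G2,8), (19,G3,9.5), (19,G4,9.5), (21,G1,11), (22,G1,12), (24,G4,13), (25,G1,14)
Step 2: Sum ranks within each group.
R_1 = 41.5 (n_1 = 5)
R_2 = 17 (n_2 = 3)
R_3 = 18.5 (n_3 = 3)
R_4 = 28 (n_4 = 3)
Step 3: H = 12/(N(N+1)) * sum(R_i^2/n_i) - 3(N+1)
     = 12/(14*15) * (41.5^2/5 + 17^2/3 + 18.5^2/3 + 28^2/3) - 3*15
     = 0.057143 * 816.2 - 45
     = 1.640000.
Step 4: Ties present; correction factor C = 1 - 18/(14^3 - 14) = 0.993407. Corrected H = 1.640000 / 0.993407 = 1.650885.
Step 5: Under H0, H ~ chi^2(3); p-value = 0.647908.
Step 6: alpha = 0.1. fail to reject H0.

H = 1.6509, df = 3, p = 0.647908, fail to reject H0.


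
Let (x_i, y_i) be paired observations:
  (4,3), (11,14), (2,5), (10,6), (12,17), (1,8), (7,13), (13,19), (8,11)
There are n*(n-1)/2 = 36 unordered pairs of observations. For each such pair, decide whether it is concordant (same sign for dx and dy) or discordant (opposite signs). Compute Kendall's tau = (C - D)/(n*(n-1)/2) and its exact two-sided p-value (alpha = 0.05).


Step 1: Enumerate the 36 unordered pairs (i,j) with i<j and classify each by sign(x_j-x_i) * sign(y_j-y_i).
  (1,2):dx=+7,dy=+11->C; (1,3):dx=-2,dy=+2->D; (1,4):dx=+6,dy=+3->C; (1,5):dx=+8,dy=+14->C
  (1,6):dx=-3,dy=+5->D; (1,7):dx=+3,dy=+10->C; (1,8):dx=+9,dy=+16->C; (1,9):dx=+4,dy=+8->C
  (2,3):dx=-9,dy=-9->C; (2,4):dx=-1,dy=-8->C; (2,5):dx=+1,dy=+3->C; (2,6):dx=-10,dy=-6->C
  (2,7):dx=-4,dy=-1->C; (2,8):dx=+2,dy=+5->C; (2,9):dx=-3,dy=-3->C; (3,4):dx=+8,dy=+1->C
  (3,5):dx=+10,dy=+12->C; (3,6):dx=-1,dy=+3->D; (3,7):dx=+5,dy=+8->C; (3,8):dx=+11,dy=+14->C
  (3,9):dx=+6,dy=+6->C; (4,5):dx=+2,dy=+11->C; (4,6):dx=-9,dy=+2->D; (4,7):dx=-3,dy=+7->D
  (4,8):dx=+3,dy=+13->C; (4,9):dx=-2,dy=+5->D; (5,6):dx=-11,dy=-9->C; (5,7):dx=-5,dy=-4->C
  (5,8):dx=+1,dy=+2->C; (5,9):dx=-4,dy=-6->C; (6,7):dx=+6,dy=+5->C; (6,8):dx=+12,dy=+11->C
  (6,9):dx=+7,dy=+3->C; (7,8):dx=+6,dy=+6->C; (7,9):dx=+1,dy=-2->D; (8,9):dx=-5,dy=-8->C
Step 2: C = 29, D = 7, total pairs = 36.
Step 3: tau = (C - D)/(n(n-1)/2) = (29 - 7)/36 = 0.611111.
Step 4: Exact two-sided p-value (enumerate n! = 362880 permutations of y under H0): p = 0.024741.
Step 5: alpha = 0.05. reject H0.

tau_b = 0.6111 (C=29, D=7), p = 0.024741, reject H0.


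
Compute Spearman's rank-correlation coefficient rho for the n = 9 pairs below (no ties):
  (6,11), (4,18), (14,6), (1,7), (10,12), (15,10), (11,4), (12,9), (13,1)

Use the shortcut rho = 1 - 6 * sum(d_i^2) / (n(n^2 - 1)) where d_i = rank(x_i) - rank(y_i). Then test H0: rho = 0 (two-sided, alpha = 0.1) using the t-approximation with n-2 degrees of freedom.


Step 1: Rank x and y separately (midranks; no ties here).
rank(x): 6->3, 4->2, 14->8, 1->1, 10->4, 15->9, 11->5, 12->6, 13->7
rank(y): 11->7, 18->9, 6->3, 7->4, 12->8, 10->6, 4->2, 9->5, 1->1
Step 2: d_i = R_x(i) - R_y(i); compute d_i^2.
  (3-7)^2=16, (2-9)^2=49, (8-3)^2=25, (1-4)^2=9, (4-8)^2=16, (9-6)^2=9, (5-2)^2=9, (6-5)^2=1, (7-1)^2=36
sum(d^2) = 170.
Step 3: rho = 1 - 6*170 / (9*(9^2 - 1)) = 1 - 1020/720 = -0.416667.
Step 4: Under H0, t = rho * sqrt((n-2)/(1-rho^2)) = -1.2127 ~ t(7).
Step 5: Two-sided p-value from the t-distribution with 7 df = 0.264586.
Step 6: alpha = 0.1. fail to reject H0.

rho = -0.4167, p = 0.264586, fail to reject H0 at alpha = 0.1.


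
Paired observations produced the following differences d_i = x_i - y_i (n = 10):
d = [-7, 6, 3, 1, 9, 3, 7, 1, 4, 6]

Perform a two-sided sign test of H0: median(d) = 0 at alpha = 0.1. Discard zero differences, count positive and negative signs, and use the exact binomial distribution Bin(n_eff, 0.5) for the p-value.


Step 1: Discard zero differences. Original n = 10; n_eff = number of nonzero differences = 10.
Nonzero differences (with sign): -7, +6, +3, +1, +9, +3, +7, +1, +4, +6
Step 2: Count signs: positive = 9, negative = 1.
Step 3: Under H0: P(positive) = 0.5, so the number of positives S ~ Bin(10, 0.5).
Step 4: Two-sided exact p-value = sum of Bin(10,0.5) probabilities at or below the observed probability = 0.021484.
Step 5: alpha = 0.1. reject H0.

n_eff = 10, pos = 9, neg = 1, p = 0.021484, reject H0.


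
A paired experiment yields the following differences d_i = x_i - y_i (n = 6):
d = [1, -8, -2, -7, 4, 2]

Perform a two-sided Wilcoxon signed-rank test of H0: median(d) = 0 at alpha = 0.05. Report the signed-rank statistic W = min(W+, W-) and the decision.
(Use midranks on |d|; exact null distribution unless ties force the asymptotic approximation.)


Step 1: Drop any zero differences (none here) and take |d_i|.
|d| = [1, 8, 2, 7, 4, 2]
Step 2: Midrank |d_i| (ties get averaged ranks).
ranks: |1|->1, |8|->6, |2|->2.5, |7|->5, |4|->4, |2|->2.5
Step 3: Attach original signs; sum ranks with positive sign and with negative sign.
W+ = 1 + 4 + 2.5 = 7.5
W- = 6 + 2.5 + 5 = 13.5
(Check: W+ + W- = 21 should equal n(n+1)/2 = 21.)
Step 4: Test statistic W = min(W+, W-) = 7.5.
Step 5: Ties in |d|, so use the tie-corrected normal approximation.
        E[W] = n(n+1)/4 = 6*7/4 = 10.5.
        Tie groups: |d|=2 (t=2); sum(t^3 - t) = 6.
        Var[W] = n(n+1)(2n+1)/24 - sum(t^3-t)/48 = 546/24 - 6/48 = 22.625.
        z = (W - E[W]) / sqrt(Var[W]) = (7.5 - 10.5) / 4.7566 = -0.6307.
        Two-sided p = 2*Phi(z) = 0.528233.
Step 6: alpha = 0.05. fail to reject H0.

W+ = 7.5, W- = 13.5, W = min = 7.5, p = 0.528233, fail to reject H0.


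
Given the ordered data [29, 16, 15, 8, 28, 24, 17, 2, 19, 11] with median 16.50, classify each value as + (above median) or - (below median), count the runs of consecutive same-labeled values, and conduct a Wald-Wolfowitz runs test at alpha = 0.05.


Step 1: Compute median = 16.50; label A = above, B = below.
Labels in order: ABBBAAABAB  (n_A = 5, n_B = 5)
Step 2: Count runs R = 6.
Step 3: Under H0 (random ordering), E[R] = 2*n_A*n_B/(n_A+n_B) + 1 = 2*5*5/10 + 1 = 6.0000.
        Var[R] = 2*n_A*n_B*(2*n_A*n_B - n_A - n_B) / ((n_A+n_B)^2 * (n_A+n_B-1)) = 2000/900 = 2.2222.
        SD[R] = 1.4907.
Step 4: R = E[R], so z = 0 with no continuity correction.
Step 5: Two-sided p-value via normal approximation = 2*(1 - Phi(|z|)) = 1.000000.
Step 6: alpha = 0.05. fail to reject H0.

R = 6, z = 0.0000, p = 1.000000, fail to reject H0.


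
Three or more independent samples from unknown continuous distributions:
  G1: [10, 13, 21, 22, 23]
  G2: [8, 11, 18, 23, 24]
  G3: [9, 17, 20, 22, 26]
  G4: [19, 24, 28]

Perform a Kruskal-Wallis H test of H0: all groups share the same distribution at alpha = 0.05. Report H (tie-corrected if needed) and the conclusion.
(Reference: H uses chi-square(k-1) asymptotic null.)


Step 1: Combine all N = 18 observations and assign midranks.
sorted (value, group, rank): (8,G2,1), (9,G3,2), (10,G1,3), (11,G2,4), (13,G1,5), (17,G3,6), (18,G2,7), (19,G4,8), (20,G3,9), (21,G1,10), (22,G1,11.5), (22,G3,11.5), (23,G1,13.5), (23,G2,13.5), (24,G2,15.5), (24,G4,15.5), (26,G3,17), (28,G4,18)
Step 2: Sum ranks within each group.
R_1 = 43 (n_1 = 5)
R_2 = 41 (n_2 = 5)
R_3 = 45.5 (n_3 = 5)
R_4 = 41.5 (n_4 = 3)
Step 3: H = 12/(N(N+1)) * sum(R_i^2/n_i) - 3(N+1)
     = 12/(18*19) * (43^2/5 + 41^2/5 + 45.5^2/5 + 41.5^2/3) - 3*19
     = 0.035088 * 1694.13 - 57
     = 2.443275.
Step 4: Ties present; correction factor C = 1 - 18/(18^3 - 18) = 0.996904. Corrected H = 2.443275 / 0.996904 = 2.450863.
Step 5: Under H0, H ~ chi^2(3); p-value = 0.484237.
Step 6: alpha = 0.05. fail to reject H0.

H = 2.4509, df = 3, p = 0.484237, fail to reject H0.


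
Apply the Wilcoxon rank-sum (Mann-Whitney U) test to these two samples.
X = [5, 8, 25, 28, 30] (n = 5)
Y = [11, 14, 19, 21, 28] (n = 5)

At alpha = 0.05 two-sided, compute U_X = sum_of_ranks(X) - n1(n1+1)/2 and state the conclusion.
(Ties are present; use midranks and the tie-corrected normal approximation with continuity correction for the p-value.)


Step 1: Combine and sort all 10 observations; assign midranks.
sorted (value, group): (5,X), (8,X), (11,Y), (14,Y), (19,Y), (21,Y), (25,X), (28,X), (28,Y), (30,X)
ranks: 5->1, 8->2, 11->3, 14->4, 19->5, 21->6, 25->7, 28->8.5, 28->8.5, 30->10
Step 2: Rank sum for X: R1 = 1 + 2 + 7 + 8.5 + 10 = 28.5.
Step 3: U_X = R1 - n1(n1+1)/2 = 28.5 - 5*6/2 = 28.5 - 15 = 13.5.
       U_Y = n1*n2 - U_X = 25 - 13.5 = 11.5.
Step 4: Ties are present, so use the tie-corrected normal approximation (with continuity correction) for the p-value.
Step 5: p-value = 0.916563; compare to alpha = 0.05. fail to reject H0.

U_X = 13.5, p = 0.916563, fail to reject H0 at alpha = 0.05.
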